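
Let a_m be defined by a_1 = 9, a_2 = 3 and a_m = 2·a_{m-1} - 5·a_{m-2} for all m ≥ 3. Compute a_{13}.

74889

Applying the relation repeatedly:
a_3 = -39; a_4 = -93; a_5 = 9; …; a_{10} = -8637; a_{11} = 11481; a_{12} = 66147; a_{13} = 74889.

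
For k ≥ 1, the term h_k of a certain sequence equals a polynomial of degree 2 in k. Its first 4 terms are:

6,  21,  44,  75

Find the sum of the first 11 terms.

2211

1st diffs: 15, 23, 31.
2nd diffs: 8, 8 (constant).
Newton forward-difference form: h_k = 6 + 15·C(k-1,1) + 8·C(k-1,2).
Continuing: …, 114, 161, 216, 279, …, h_{11} = 516.
Summing k = 1..11 (11 terms) gives 2211.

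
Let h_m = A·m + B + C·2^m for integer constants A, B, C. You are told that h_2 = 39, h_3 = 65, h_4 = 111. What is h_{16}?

At m = 2, 3, 4: 2A + B + 4C = 39; 3A + B + 8C = 65; 4A + B + 16C = 111.
Subtracting the first from the second: A + 4C = 26.
Subtracting the second from the third: A + 8C = 46.
Solving: C = 5, A = 6, then B = 7.
Hence h_{16} = 6·16 + 7 + 5·65536 = 327783.

327783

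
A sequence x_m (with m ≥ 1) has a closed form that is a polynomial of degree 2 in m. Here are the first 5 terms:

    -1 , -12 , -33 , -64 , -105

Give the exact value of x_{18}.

1st diffs: -11, -21, -31, -41.
2nd diffs: -10, -10, -10 (constant).
So x_m = -5m^2 + 4m.
Evaluating at m = 18 gives x_{18} = -1548.

-1548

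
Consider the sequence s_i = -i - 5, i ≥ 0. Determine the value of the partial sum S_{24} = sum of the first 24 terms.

-396

Over i = 0..23: Σi = 276.
Total = (-1)·276 + (-5)·24 = -396.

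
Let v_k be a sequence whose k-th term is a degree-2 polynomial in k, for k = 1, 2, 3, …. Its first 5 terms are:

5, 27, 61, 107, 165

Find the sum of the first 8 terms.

1328

1st diffs: 22, 34, 46, 58.
2nd diffs: 12, 12, 12 (constant).
Newton forward-difference form: v_k = 5 + 22·C(k-1,1) + 12·C(k-1,2).
Continuing: 235, 317, 411.
Summing k = 1..8 (8 terms) gives 1328.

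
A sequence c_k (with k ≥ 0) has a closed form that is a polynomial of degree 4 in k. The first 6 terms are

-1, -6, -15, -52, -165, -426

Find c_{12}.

1st diffs: -5, -9, -37, -113, -261.
2nd diffs: -4, -28, -76, -148.
3rd diffs: -24, -48, -72.
4th diffs: -24, -24 (constant).
Newton forward-difference form: c_k = -1 + (-5)·C(k,1) + (-4)·C(k,2) + (-24)·C(k,3) + (-24)·C(k,4).
At k = 12: k = 12, so c_{12} = -1 - 60 - 264 - 5280 - 11880 = -17485.

-17485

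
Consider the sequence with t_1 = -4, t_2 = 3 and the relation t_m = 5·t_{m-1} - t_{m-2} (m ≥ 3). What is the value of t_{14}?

586837683

Compute successive terms:
t_3 = 19;  t_4 = 92;  t_5 = 441;  …;  t_{11} = 5335329;  t_{12} = 25563097;  t_{13} = 122480156;  t_{14} = 586837683.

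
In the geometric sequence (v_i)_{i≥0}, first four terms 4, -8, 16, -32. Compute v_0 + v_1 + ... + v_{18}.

699052

Common ratio r = -2.
v_i = 4·(-2)^(i-0).
S = 4·((-2)^19 - 1)/(-2 - 1) = 4·(-524288 - 1)/(-3) = 699052.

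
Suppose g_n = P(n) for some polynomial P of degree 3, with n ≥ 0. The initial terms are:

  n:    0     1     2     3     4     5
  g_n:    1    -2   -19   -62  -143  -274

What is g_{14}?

1st diffs: -3, -17, -43, -81, -131.
2nd diffs: -14, -26, -38, -50.
3rd diffs: -12, -12, -12 (constant).
Newton forward-difference form: g_n = 1 + (-3)·C(n,1) + (-14)·C(n,2) + (-12)·C(n,3).
At n = 14: n = 14, so g_{14} = 1 - 42 - 1274 - 4368 = -5683.

-5683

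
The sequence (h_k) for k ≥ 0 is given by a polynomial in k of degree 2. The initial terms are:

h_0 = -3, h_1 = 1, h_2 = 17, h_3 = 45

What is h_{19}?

2125

1st diffs: 4, 16, 28.
2nd diffs: 12, 12 (constant).
Newton forward-difference form: h_k = -3 + 4·C(k,1) + 12·C(k,2).
At k = 19: k = 19, so h_{19} = -3 + 76 + 2052 = 2125.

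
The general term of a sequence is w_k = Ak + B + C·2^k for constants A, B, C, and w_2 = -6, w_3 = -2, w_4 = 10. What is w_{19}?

Plug in k = 2, 3, 4: 2A + B + 4C = -6; 3A + B + 8C = -2; 4A + B + 16C = 10.
Subtracting the first from the second: A + 4C = 4.
Subtracting the second from the third: A + 8C = 12.
Solving: C = 2, A = -4, then B = -6.
So w_k = -4·k + (-6) + 2·2^k; at k=19 this is 1048494.

1048494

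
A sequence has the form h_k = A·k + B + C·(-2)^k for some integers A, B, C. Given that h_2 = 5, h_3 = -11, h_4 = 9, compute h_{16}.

65481

The three given values yield: 2A + B + 4C = 5; 3A + B - 8C = -11; 4A + B + 16C = 9.
Subtracting the first from the second: A - 12C = -16.
Subtracting the second from the third: A + 24C = 20.
Solving: C = 1, A = -4, then B = 9.
Hence h_{16} = -4·16 + 9 + 1·65536 = 65481.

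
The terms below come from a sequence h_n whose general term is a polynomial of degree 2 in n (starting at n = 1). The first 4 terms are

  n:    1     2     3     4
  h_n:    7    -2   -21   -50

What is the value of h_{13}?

-761

1st diffs: -9, -19, -29.
2nd diffs: -10, -10 (constant).
Newton forward-difference form: h_n = 7 + (-9)·C(n-1,1) + (-10)·C(n-1,2).
At n = 13: n-1 = 12, so h_{13} = 7 - 108 - 660 = -761.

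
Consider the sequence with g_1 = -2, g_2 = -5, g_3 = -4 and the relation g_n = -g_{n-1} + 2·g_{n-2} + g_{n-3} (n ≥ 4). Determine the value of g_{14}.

Step forward from the initial values:
g_4 = -8; g_5 = -5; g_6 = -15; …; g_{11} = 68; g_{12} = -213; g_{13} = 271; g_{14} = -629.

-629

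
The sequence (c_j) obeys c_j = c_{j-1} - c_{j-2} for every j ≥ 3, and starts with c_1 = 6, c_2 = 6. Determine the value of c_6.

0

Applying the relation repeatedly:
c_3 = 0; c_4 = -6; c_5 = -6; c_6 = 0.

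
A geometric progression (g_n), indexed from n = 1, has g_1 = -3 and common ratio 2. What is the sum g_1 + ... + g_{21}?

-6291453

g_n = (-3)·2^(n-1).
S = (-3)·(2^21 - 1)/(2 - 1) = (-3)·(2097152 - 1)/(1) = -6291453.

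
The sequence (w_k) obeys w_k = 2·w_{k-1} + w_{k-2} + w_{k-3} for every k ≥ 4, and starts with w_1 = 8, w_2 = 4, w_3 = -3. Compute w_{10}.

1269

w_4 = 6; w_5 = 13; w_6 = 29; w_7 = 77; w_8 = 196; w_9 = 498; w_{10} = 1269.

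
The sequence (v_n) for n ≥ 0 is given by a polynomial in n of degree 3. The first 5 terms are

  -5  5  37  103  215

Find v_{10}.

2525

1st diffs: 10, 32, 66, 112.
2nd diffs: 22, 34, 46.
3rd diffs: 12, 12 (constant).
Newton forward-difference form: v_n = -5 + 10·C(n,1) + 22·C(n,2) + 12·C(n,3).
At n = 10: n = 10, so v_{10} = -5 + 100 + 990 + 1440 = 2525.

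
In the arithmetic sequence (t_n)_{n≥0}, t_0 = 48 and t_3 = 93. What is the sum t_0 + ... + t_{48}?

Common difference d = (93 - 48) / (3 - 0) = 15.
t_n = 48 + (n - 0)·15.
t_{48} = 768; S = 49·(48 + 768)/2 = 19992.

19992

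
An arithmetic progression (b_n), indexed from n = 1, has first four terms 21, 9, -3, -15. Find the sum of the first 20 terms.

Common difference d = -12.
b_n = 21 + (n - 1)·(-12).
b_{20} = -207; S = 20·(21 + (-207))/2 = -1860.

-1860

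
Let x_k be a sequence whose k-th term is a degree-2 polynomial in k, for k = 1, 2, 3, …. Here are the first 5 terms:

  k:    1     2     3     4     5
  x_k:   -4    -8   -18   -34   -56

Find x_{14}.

1st diffs: -4, -10, -16, -22.
2nd diffs: -6, -6, -6 (constant).
So x_k = -3k^2 + 5k - 6.
Evaluating at k = 14 gives x_{14} = -524.

-524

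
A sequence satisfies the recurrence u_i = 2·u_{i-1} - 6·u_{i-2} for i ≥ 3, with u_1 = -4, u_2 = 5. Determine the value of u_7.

-200

Step forward from the initial values:
u_3 = 34, u_4 = 38, u_5 = -128, u_6 = -484, u_7 = -200.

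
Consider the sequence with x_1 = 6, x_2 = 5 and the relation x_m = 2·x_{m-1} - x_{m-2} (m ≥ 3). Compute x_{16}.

Compute successive terms:
x_3 = 4  x_4 = 3  x_5 = 2  …  x_{13} = -6  x_{14} = -7  x_{15} = -8  x_{16} = -9.
(Characteristic roots are 1 and 1.)

-9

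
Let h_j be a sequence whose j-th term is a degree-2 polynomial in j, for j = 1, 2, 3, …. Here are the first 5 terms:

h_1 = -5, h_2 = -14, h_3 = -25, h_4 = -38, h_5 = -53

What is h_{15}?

1st diffs: -9, -11, -13, -15.
2nd diffs: -2, -2, -2 (constant).
Newton forward-difference form: h_j = -5 + (-9)·C(j-1,1) + (-2)·C(j-1,2).
At j = 15: j-1 = 14, so h_{15} = -5 - 126 - 182 = -313.

-313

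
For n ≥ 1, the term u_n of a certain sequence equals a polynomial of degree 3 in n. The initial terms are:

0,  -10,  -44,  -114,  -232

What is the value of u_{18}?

-11594

1st diffs: -10, -34, -70, -118.
2nd diffs: -24, -36, -48.
3rd diffs: -12, -12 (constant).
Newton forward-difference form: u_n = (-10)·C(n-1,1) + (-24)·C(n-1,2) + (-12)·C(n-1,3).
At n = 18: n-1 = 17, so u_{18} = -170 - 3264 - 8160 = -11594.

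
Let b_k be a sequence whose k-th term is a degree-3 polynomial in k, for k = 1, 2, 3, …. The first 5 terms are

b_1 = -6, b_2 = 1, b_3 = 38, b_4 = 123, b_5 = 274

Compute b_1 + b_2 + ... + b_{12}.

15900

1st diffs: 7, 37, 85, 151.
2nd diffs: 30, 48, 66.
3rd diffs: 18, 18 (constant).
So b_k = 3k^3 - 3k^2 - 5k - 1.
Continuing: …, 509, 846, 1303, 1898, …, b_{12} = 4691.
Summing k = 1..12 (12 terms) gives 15900.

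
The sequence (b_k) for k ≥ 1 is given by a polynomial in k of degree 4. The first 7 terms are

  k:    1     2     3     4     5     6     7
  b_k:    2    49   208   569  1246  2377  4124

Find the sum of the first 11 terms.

1st diffs: 47, 159, 361, 677, 1131, 1747.
2nd diffs: 112, 202, 316, 454, 616.
3rd diffs: 90, 114, 138, 162.
4th diffs: 24, 24, 24 (constant).
Newton forward-difference form: b_k = 2 + 47·C(k-1,1) + 112·C(k-1,2) + 90·C(k-1,3) + 24·C(k-1,4).
Continuing: 6673, 10234, 15041, 21352.
Summing k = 1..11 (11 terms) gives 61875.

61875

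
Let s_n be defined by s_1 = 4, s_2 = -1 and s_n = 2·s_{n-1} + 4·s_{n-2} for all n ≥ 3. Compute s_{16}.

s_3 = 14  s_4 = 24  s_5 = 104  …  s_{13} = 1163264  s_{14} = 3764224  s_{15} = 12181504  s_{16} = 39419904.

39419904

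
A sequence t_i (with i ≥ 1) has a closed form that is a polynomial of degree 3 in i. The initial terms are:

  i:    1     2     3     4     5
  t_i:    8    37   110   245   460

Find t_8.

1st diffs: 29, 73, 135, 215.
2nd diffs: 44, 62, 80.
3rd diffs: 18, 18 (constant).
Newton forward-difference form: t_i = 8 + 29·C(i-1,1) + 44·C(i-1,2) + 18·C(i-1,3).
At i = 8: i-1 = 7, so t_8 = 8 + 203 + 924 + 630 = 1765.

1765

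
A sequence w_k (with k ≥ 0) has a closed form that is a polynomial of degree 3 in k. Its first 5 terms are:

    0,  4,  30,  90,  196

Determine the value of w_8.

1320

1st diffs: 4, 26, 60, 106.
2nd diffs: 22, 34, 46.
3rd diffs: 12, 12 (constant).
Newton forward-difference form: w_k = 4·C(k,1) + 22·C(k,2) + 12·C(k,3).
At k = 8: k = 8, so w_8 = 32 + 616 + 672 = 1320.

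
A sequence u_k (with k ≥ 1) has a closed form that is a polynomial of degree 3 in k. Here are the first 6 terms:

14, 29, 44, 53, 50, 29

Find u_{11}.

1st diffs: 15, 15, 9, -3, -21.
2nd diffs: 0, -6, -12, -18.
3rd diffs: -6, -6, -6 (constant).
So u_k = -k^3 + 6k^2 + 4k + 5.
Evaluating at k = 11 gives u_{11} = -556.

-556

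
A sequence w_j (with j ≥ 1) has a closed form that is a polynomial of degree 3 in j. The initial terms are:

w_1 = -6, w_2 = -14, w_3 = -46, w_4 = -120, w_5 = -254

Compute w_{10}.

-2454

1st diffs: -8, -32, -74, -134.
2nd diffs: -24, -42, -60.
3rd diffs: -18, -18 (constant).
Newton forward-difference form: w_j = -6 + (-8)·C(j-1,1) + (-24)·C(j-1,2) + (-18)·C(j-1,3).
At j = 10: j-1 = 9, so w_{10} = -6 - 72 - 864 - 1512 = -2454.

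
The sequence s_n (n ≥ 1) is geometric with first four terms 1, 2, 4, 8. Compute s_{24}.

8388608

Common ratio r = 2.
s_n = 1·2^(n-1).
s_{24} = 1·2^23 = 8388608.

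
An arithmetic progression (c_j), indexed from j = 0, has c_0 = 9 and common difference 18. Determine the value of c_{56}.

1017

c_j = 9 + (j - 0)·18.
c_{56} = 9 + 56·18 = 1017.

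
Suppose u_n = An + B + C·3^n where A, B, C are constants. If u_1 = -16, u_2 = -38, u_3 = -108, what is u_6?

-2910

At n = 1, 2, 3: A + B + 3C = -16; 2A + B + 9C = -38; 3A + B + 27C = -108.
Subtracting the first from the second: A + 6C = -22.
Subtracting the second from the third: A + 18C = -70.
Solving: C = -4, A = 2, then B = -6.
Hence u_6 = 2·6 + (-6) + (-4)·729 = -2910.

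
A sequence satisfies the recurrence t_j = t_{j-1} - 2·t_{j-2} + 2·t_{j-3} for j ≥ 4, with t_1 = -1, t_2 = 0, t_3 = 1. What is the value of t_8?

-3

Step forward from the initial values:
t_4 = -1; t_5 = -3; t_6 = 1; t_7 = 5; t_8 = -3.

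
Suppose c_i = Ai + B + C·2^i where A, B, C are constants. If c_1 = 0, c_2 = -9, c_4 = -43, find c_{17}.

-262220

Plug in i = 1, 2, 4: A + B + 2C = 0; 2A + B + 4C = -9; 4A + B + 16C = -43.
Subtracting the first from the second: A + 2C = -9.
Subtracting the second from the third: 2A + 12C = -34.
Solving: C = -2, A = -5, then B = 9.
So c_i = -5·i + 9 + (-2)·2^i; at i=17 this is -262220.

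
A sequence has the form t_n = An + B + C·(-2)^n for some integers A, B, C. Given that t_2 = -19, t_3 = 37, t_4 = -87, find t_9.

At n = 2, 3, 4: 2A + B + 4C = -19; 3A + B - 8C = 37; 4A + B + 16C = -87.
Subtracting the first from the second: A - 12C = 56.
Subtracting the second from the third: A + 24C = -124.
Solving: C = -5, A = -4, then B = 9.
So t_n = -4·n + 9 + (-5)·(-2)^n; at n=9 this is 2533.

2533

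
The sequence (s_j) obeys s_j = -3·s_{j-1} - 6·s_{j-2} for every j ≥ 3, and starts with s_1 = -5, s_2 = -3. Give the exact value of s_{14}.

s_3 = 39;  s_4 = -99;  s_5 = 63;  …;  s_{11} = 49815;  s_{12} = -19683;  s_{13} = -239841;  s_{14} = 837621.

837621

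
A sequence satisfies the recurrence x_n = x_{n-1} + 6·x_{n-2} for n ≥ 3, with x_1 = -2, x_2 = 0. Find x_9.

Iterate the recurrence:
x_3 = -12;  x_4 = -12;  x_5 = -84;  x_6 = -156;  x_7 = -660;  x_8 = -1596;  x_9 = -5556.
(Characteristic roots are 3 and -2.)

-5556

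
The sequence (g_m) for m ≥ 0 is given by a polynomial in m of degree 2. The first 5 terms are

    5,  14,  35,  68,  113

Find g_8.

413

1st diffs: 9, 21, 33, 45.
2nd diffs: 12, 12, 12 (constant).
Newton forward-difference form: g_m = 5 + 9·C(m,1) + 12·C(m,2).
At m = 8: m = 8, so g_8 = 5 + 72 + 336 = 413.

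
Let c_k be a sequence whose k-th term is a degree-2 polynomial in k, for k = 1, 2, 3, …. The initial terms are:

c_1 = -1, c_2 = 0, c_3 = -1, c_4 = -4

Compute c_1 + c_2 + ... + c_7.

1st diffs: 1, -1, -3.
2nd diffs: -2, -2 (constant).
So c_k = -k^2 + 4k - 4.
Continuing: -9, -16, -25.
Summing k = 1..7 (7 terms) gives -56.

-56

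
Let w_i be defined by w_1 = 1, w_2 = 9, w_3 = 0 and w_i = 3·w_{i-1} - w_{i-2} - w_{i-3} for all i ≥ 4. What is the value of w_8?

Applying the relation repeatedly:
w_4 = -10  w_5 = -39  w_6 = -107  w_7 = -272  w_8 = -670.

-670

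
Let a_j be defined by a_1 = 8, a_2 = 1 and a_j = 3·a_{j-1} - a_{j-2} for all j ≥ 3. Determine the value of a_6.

Iterate the recurrence:
a_3 = -5, a_4 = -16, a_5 = -43, a_6 = -113.

-113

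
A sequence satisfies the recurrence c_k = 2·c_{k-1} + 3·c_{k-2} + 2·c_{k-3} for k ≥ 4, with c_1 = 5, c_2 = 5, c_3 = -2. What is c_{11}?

47362

Compute successive terms:
c_4 = 21, c_5 = 46, c_6 = 151, c_7 = 482, c_8 = 1509, c_9 = 4766, c_{10} = 15023, c_{11} = 47362.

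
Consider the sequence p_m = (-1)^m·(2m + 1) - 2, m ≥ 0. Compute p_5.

-13

(-1)^5 = -1; 2m + 1 at m=5 is 11; so p_5 = -13.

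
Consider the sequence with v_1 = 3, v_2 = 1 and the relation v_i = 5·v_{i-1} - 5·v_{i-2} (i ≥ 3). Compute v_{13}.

Step forward from the initial values:
v_3 = -10  v_4 = -55  v_5 = -225  …  v_{10} = -149375  v_{11} = -540625  v_{12} = -1956250  v_{13} = -7078125.

-7078125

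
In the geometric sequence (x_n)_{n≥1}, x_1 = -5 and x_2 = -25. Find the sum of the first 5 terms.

Common ratio r = 5.
x_n = (-5)·5^(n-1).
S = (-5)·(5^5 - 1)/(5 - 1) = (-5)·(3125 - 1)/(4) = -3905.

-3905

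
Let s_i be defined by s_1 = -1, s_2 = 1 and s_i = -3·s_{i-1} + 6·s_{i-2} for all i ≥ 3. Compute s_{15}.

-385320969

Iterate the recurrence:
s_3 = -9  s_4 = 33  s_5 = -153  …  s_{12} = 4609953  s_{13} = -20156121  s_{14} = 88128081  s_{15} = -385320969.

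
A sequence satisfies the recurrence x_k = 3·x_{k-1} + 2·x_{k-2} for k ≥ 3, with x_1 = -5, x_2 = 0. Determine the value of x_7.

Compute successive terms:
x_3 = -10  x_4 = -30  x_5 = -110  x_6 = -390  x_7 = -1390.

-1390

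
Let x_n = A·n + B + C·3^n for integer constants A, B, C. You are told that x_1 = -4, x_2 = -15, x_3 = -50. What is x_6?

The three given values yield: A + B + 3C = -4; 2A + B + 9C = -15; 3A + B + 27C = -50.
Subtracting the first from the second: A + 6C = -11.
Subtracting the second from the third: A + 18C = -35.
Solving: C = -2, A = 1, then B = 1.
So x_n = 1·n + 1 + (-2)·3^n; at n=6 this is -1451.

-1451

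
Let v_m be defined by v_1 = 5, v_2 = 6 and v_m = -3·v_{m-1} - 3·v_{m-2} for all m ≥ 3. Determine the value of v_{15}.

Compute successive terms:
v_3 = -33  v_4 = 81  v_5 = -144  …  v_{12} = -5103  v_{13} = 3645  v_{14} = 4374  v_{15} = -24057.

-24057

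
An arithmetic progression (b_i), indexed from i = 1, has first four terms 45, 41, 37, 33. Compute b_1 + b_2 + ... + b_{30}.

Common difference d = -4.
b_i = 45 + (i - 1)·(-4).
b_{30} = -71; S = 30·(45 + (-71))/2 = -390.

-390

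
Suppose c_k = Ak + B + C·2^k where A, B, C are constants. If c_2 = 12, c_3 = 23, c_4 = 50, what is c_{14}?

Plug in k = 2, 3, 4: 2A + B + 4C = 12; 3A + B + 8C = 23; 4A + B + 16C = 50.
Subtracting the first from the second: A + 4C = 11.
Subtracting the second from the third: A + 8C = 27.
Solving: C = 4, A = -5, then B = 6.
So c_k = -5·k + 6 + 4·2^k; at k=14 this is 65472.

65472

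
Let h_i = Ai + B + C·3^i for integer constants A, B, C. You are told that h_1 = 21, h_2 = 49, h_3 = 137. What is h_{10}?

The three given values yield: A + B + 3C = 21; 2A + B + 9C = 49; 3A + B + 27C = 137.
Subtracting the first from the second: A + 6C = 28.
Subtracting the second from the third: A + 18C = 88.
Solving: C = 5, A = -2, then B = 8.
Hence h_{10} = -2·10 + 8 + 5·59049 = 295233.

295233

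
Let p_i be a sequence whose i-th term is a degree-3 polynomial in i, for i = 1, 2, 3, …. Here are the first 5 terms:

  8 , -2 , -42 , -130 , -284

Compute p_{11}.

-3602

1st diffs: -10, -40, -88, -154.
2nd diffs: -30, -48, -66.
3rd diffs: -18, -18 (constant).
So p_i = -3i^3 + 3i^2 + 2i + 6.
Evaluating at i = 11 gives p_{11} = -3602.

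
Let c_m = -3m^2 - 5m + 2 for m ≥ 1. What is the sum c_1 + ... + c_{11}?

Over m = 1..11: Σm = 66, Σm² = 506.
Total = (-3)·506 + (-5)·66 + (2)·11 = -1826.

-1826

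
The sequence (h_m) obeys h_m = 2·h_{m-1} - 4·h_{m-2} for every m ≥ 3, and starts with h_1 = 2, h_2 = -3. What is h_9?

-896

Compute successive terms:
h_3 = -14;  h_4 = -16;  h_5 = 24;  h_6 = 112;  h_7 = 128;  h_8 = -192;  h_9 = -896.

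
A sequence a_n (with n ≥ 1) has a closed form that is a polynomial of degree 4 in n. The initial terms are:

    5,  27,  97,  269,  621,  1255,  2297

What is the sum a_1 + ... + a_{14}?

1st diffs: 22, 70, 172, 352, 634, 1042.
2nd diffs: 48, 102, 180, 282, 408.
3rd diffs: 54, 78, 102, 126.
4th diffs: 24, 24, 24 (constant).
So a_n = n^4 - n^3 + 5n^2 - n + 1.
Continuing: …, 3897, 6229, 9491, 13905, …, a_{14} = 36639.
Summing n = 1..14 (14 terms) gives 121646.

121646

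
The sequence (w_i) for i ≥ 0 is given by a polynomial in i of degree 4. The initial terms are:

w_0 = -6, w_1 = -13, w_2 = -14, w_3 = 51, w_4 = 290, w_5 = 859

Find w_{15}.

1st diffs: -7, -1, 65, 239, 569.
2nd diffs: 6, 66, 174, 330.
3rd diffs: 60, 108, 156.
4th diffs: 48, 48 (constant).
So w_i = 2i^4 - 2i^3 - 5i^2 - 2i - 6.
Evaluating at i = 15 gives w_{15} = 93339.

93339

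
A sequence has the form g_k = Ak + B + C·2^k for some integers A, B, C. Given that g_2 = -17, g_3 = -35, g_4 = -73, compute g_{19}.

Write the equations: 2A + B + 4C = -17; 3A + B + 8C = -35; 4A + B + 16C = -73.
Subtracting the first from the second: A + 4C = -18.
Subtracting the second from the third: A + 8C = -38.
Solving: C = -5, A = 2, then B = -1.
Therefore g_{19} = 38 + (-1) + (-5)·524288 = -2621403.

-2621403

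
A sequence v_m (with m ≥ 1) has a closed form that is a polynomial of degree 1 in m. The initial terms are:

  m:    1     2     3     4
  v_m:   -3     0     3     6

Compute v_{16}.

1st diffs: 3, 3, 3 (constant).
So v_m = 3m - 6.
Evaluating at m = 16 gives v_{16} = 42.

42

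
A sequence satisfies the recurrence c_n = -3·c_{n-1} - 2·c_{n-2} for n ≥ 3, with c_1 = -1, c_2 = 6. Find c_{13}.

-20476

Applying the relation repeatedly:
c_3 = -16;  c_4 = 36;  c_5 = -76;  …;  c_{10} = 2556;  c_{11} = -5116;  c_{12} = 10236;  c_{13} = -20476.
(Characteristic roots are -1 and -2.)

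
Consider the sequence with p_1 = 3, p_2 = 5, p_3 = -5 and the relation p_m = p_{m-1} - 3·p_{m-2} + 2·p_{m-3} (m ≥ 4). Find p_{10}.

Iterate the recurrence:
p_4 = -14, p_5 = 11, p_6 = 43, p_7 = -18, p_8 = -125, p_9 = 15, p_{10} = 354.

354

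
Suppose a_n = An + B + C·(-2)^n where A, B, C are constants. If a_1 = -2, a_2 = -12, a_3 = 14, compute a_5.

The three given values yield: A + B - 2C = -2; 2A + B + 4C = -12; 3A + B - 8C = 14.
Subtracting the first from the second: A + 6C = -10.
Subtracting the second from the third: A - 12C = 26.
Solving: C = -2, A = 2, then B = -8.
So a_n = 2·n + (-8) + (-2)·(-2)^n; at n=5 this is 66.

66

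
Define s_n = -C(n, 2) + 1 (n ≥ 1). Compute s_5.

-9

C(5, 2) = 10, so s_5 = -9.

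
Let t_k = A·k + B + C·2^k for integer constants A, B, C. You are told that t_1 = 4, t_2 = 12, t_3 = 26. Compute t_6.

200

The three given values yield: A + B + 2C = 4; 2A + B + 4C = 12; 3A + B + 8C = 26.
Subtracting the first from the second: A + 2C = 8.
Subtracting the second from the third: A + 4C = 14.
Solving: C = 3, A = 2, then B = -4.
So t_k = 2·k + (-4) + 3·2^k; at k=6 this is 200.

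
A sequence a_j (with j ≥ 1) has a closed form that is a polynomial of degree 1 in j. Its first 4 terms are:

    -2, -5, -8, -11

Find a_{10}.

1st diffs: -3, -3, -3 (constant).
So a_j = -3j + 1.
Evaluating at j = 10 gives a_{10} = -29.

-29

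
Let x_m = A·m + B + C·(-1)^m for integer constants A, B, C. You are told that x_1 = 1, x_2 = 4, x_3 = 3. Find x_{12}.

14

At m = 1, 2, 3: A + B - C = 1; 2A + B + C = 4; 3A + B - C = 3.
Subtracting the first from the second: A + 2C = 3.
Subtracting the second from the third: A - 2C = -1.
Solving: C = 1, A = 1, then B = 1.
So x_m = 1·m + 1 + 1·(-1)^m; at m=12 this is 14.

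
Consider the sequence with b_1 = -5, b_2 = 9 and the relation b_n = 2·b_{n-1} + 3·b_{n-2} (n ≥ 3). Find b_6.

Step forward from the initial values:
b_3 = 3  b_4 = 33  b_5 = 75  b_6 = 249.
(Characteristic roots are 3 and -1.)

249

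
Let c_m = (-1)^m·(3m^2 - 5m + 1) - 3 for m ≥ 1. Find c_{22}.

1340

(-1)^22 = 1; 3m^2 - 5m + 1 at m=22 is 1343; so c_{22} = 1340.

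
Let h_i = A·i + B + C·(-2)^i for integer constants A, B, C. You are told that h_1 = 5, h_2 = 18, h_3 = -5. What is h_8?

The three given values yield: A + B - 2C = 5; 2A + B + 4C = 18; 3A + B - 8C = -5.
Subtracting the first from the second: A + 6C = 13.
Subtracting the second from the third: A - 12C = -23.
Solving: C = 2, A = 1, then B = 8.
So h_i = 1·i + 8 + 2·(-2)^i; at i=8 this is 528.

528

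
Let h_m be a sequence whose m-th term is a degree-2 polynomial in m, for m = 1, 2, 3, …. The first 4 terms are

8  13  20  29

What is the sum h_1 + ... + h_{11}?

1st diffs: 5, 7, 9.
2nd diffs: 2, 2 (constant).
Newton forward-difference form: h_m = 8 + 5·C(m-1,1) + 2·C(m-1,2).
Continuing: …, 40, 53, 68, 85, …, h_{11} = 148.
Summing m = 1..11 (11 terms) gives 693.

693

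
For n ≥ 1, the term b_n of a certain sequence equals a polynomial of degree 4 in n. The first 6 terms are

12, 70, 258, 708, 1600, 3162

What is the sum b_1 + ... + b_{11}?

90508

1st diffs: 58, 188, 450, 892, 1562.
2nd diffs: 130, 262, 442, 670.
3rd diffs: 132, 180, 228.
4th diffs: 48, 48 (constant).
So b_n = 2n^4 + 2n^3 + 3n^2 + 5n.
Continuing: …, 5670, 9448, 14868, 22350, …, b_{11} = 32362.
Summing n = 1..11 (11 terms) gives 90508.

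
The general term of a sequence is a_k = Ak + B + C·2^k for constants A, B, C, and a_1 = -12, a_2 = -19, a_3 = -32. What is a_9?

At k = 1, 2, 3: A + B + 2C = -12; 2A + B + 4C = -19; 3A + B + 8C = -32.
Subtracting the first from the second: A + 2C = -7.
Subtracting the second from the third: A + 4C = -13.
Solving: C = -3, A = -1, then B = -5.
So a_k = -1·k + (-5) + (-3)·2^k; at k=9 this is -1550.

-1550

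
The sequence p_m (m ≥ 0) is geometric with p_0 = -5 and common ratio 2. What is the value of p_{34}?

p_m = (-5)·2^(m-0).
p_{34} = (-5)·2^34 = -85899345920.

-85899345920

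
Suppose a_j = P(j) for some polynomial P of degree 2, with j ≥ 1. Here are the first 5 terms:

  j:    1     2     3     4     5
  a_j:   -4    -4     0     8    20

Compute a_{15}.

1st diffs: 0, 4, 8, 12.
2nd diffs: 4, 4, 4 (constant).
So a_j = 2j^2 - 6j.
Evaluating at j = 15 gives a_{15} = 360.

360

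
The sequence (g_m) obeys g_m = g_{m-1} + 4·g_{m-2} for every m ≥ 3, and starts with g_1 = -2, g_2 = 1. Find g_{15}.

Step forward from the initial values:
g_3 = -7  g_4 = -3  g_5 = -31  …  g_{12} = -15843  g_{13} = -41407  g_{14} = -104779  g_{15} = -270407.

-270407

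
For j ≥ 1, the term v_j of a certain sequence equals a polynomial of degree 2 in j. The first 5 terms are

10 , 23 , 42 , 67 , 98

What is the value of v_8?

227

1st diffs: 13, 19, 25, 31.
2nd diffs: 6, 6, 6 (constant).
Newton forward-difference form: v_j = 10 + 13·C(j-1,1) + 6·C(j-1,2).
At j = 8: j-1 = 7, so v_8 = 10 + 91 + 126 = 227.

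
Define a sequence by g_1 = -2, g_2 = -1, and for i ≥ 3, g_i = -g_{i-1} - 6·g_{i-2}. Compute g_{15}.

-479687

Step forward from the initial values:
g_3 = 13; g_4 = -7; g_5 = -71; …; g_{12} = -39487; g_{13} = 48553; g_{14} = 188369; g_{15} = -479687.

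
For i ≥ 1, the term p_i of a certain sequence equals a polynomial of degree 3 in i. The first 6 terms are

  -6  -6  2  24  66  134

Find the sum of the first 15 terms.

1st diffs: 0, 8, 22, 42, 68.
2nd diffs: 8, 14, 20, 26.
3rd diffs: 6, 6, 6 (constant).
Newton forward-difference form: p_i = -6 + 8·C(i-1,2) + 6·C(i-1,3).
Continuing: …, 234, 372, 554, 786, …, p_{15} = 2906.
Summing i = 1..15 (15 terms) gives 11740.

11740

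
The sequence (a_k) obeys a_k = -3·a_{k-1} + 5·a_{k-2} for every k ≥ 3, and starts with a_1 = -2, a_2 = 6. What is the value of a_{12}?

10954944

Applying the relation repeatedly:
a_3 = -28; a_4 = 114; a_5 = -482; a_6 = 2016; a_7 = -8458; a_8 = 35454; a_9 = -148652; a_{10} = 623226; a_{11} = -2612938; a_{12} = 10954944.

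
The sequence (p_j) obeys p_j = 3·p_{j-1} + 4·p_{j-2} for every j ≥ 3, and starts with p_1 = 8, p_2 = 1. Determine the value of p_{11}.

Compute successive terms:
p_3 = 35; p_4 = 109; p_5 = 467; p_6 = 1837; p_7 = 7379; p_8 = 29485; p_9 = 117971; p_{10} = 471853; p_{11} = 1887443.
(Characteristic roots are 4 and -1.)

1887443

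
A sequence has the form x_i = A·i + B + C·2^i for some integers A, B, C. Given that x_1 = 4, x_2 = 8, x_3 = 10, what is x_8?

-208

Plug in i = 1, 2, 3: A + B + 2C = 4; 2A + B + 4C = 8; 3A + B + 8C = 10.
Subtracting the first from the second: A + 2C = 4.
Subtracting the second from the third: A + 4C = 2.
Solving: C = -1, A = 6, then B = 0.
Hence x_8 = 6·8 + 0 + (-1)·256 = -208.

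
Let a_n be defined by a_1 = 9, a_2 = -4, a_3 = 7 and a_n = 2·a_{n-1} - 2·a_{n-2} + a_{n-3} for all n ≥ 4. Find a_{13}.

9

Step forward from the initial values:
a_4 = 31;  a_5 = 44;  a_6 = 33;  a_7 = 9;  a_8 = -4;  a_9 = 7;  a_{10} = 31;  a_{11} = 44;  a_{12} = 33;  a_{13} = 9.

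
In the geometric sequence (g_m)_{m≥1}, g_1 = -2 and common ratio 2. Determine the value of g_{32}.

-4294967296

g_m = (-2)·2^(m-1).
g_{32} = (-2)·2^31 = -4294967296.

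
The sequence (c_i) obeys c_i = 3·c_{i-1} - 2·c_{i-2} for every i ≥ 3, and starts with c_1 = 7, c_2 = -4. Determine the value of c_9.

Compute successive terms:
c_3 = -26  c_4 = -70  c_5 = -158  c_6 = -334  c_7 = -686  c_8 = -1390  c_9 = -2798.
(Characteristic roots are 2 and 1.)

-2798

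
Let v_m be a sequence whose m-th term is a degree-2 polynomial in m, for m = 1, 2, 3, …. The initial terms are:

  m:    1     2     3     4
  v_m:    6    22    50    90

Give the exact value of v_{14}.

1150

1st diffs: 16, 28, 40.
2nd diffs: 12, 12 (constant).
Newton forward-difference form: v_m = 6 + 16·C(m-1,1) + 12·C(m-1,2).
At m = 14: m-1 = 13, so v_{14} = 6 + 208 + 936 = 1150.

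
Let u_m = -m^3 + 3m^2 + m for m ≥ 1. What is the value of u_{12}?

-1284

u_{12} = -1·12^3 + 3·12^2 + 1·12 = -1284.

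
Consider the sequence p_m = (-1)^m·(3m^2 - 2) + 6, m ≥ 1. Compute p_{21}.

-1315

(-1)^21 = -1; 3m^2 - 2 at m=21 is 1321; so p_{21} = -1315.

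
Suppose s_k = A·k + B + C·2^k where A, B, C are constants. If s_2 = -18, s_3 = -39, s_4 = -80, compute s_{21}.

Plug in k = 2, 3, 4: 2A + B + 4C = -18; 3A + B + 8C = -39; 4A + B + 16C = -80.
Subtracting the first from the second: A + 4C = -21.
Subtracting the second from the third: A + 8C = -41.
Solving: C = -5, A = -1, then B = 4.
Hence s_{21} = -1·21 + 4 + (-5)·2097152 = -10485777.

-10485777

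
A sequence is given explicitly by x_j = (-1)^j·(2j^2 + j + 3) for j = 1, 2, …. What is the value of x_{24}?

1179

(-1)^24 = 1; 2j^2 + j + 3 at j=24 is 1179; so x_{24} = 1179.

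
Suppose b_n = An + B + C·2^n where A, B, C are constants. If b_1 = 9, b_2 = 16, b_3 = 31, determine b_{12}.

16374

At n = 1, 2, 3: A + B + 2C = 9; 2A + B + 4C = 16; 3A + B + 8C = 31.
Subtracting the first from the second: A + 2C = 7.
Subtracting the second from the third: A + 4C = 15.
Solving: C = 4, A = -1, then B = 2.
Hence b_{12} = -1·12 + 2 + 4·4096 = 16374.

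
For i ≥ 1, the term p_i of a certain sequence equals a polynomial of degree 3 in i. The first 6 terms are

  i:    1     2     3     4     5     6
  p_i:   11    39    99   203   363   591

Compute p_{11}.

3171

1st diffs: 28, 60, 104, 160, 228.
2nd diffs: 32, 44, 56, 68.
3rd diffs: 12, 12, 12 (constant).
Newton forward-difference form: p_i = 11 + 28·C(i-1,1) + 32·C(i-1,2) + 12·C(i-1,3).
At i = 11: i-1 = 10, so p_{11} = 11 + 280 + 1440 + 1440 = 3171.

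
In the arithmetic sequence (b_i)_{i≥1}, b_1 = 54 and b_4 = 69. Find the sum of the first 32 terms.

Common difference d = (69 - 54) / (4 - 1) = 5.
b_i = 54 + (i - 1)·5.
b_{32} = 209; S = 32·(54 + 209)/2 = 4208.

4208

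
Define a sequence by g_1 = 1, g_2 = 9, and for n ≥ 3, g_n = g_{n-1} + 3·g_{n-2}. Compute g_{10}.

Compute successive terms:
g_3 = 12;  g_4 = 39;  g_5 = 75;  g_6 = 192;  g_7 = 417;  g_8 = 993;  g_9 = 2244;  g_{10} = 5223.

5223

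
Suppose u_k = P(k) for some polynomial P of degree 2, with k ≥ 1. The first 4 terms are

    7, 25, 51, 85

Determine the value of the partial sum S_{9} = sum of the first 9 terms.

1st diffs: 18, 26, 34.
2nd diffs: 8, 8 (constant).
Newton forward-difference form: u_k = 7 + 18·C(k-1,1) + 8·C(k-1,2).
Continuing: …, 127, 177, 235, 301, …, u_9 = 375.
Summing k = 1..9 (9 terms) gives 1383.

1383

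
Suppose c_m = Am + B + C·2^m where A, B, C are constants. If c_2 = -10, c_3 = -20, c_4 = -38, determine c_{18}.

The three given values yield: 2A + B + 4C = -10; 3A + B + 8C = -20; 4A + B + 16C = -38.
Subtracting the first from the second: A + 4C = -10.
Subtracting the second from the third: A + 8C = -18.
Solving: C = -2, A = -2, then B = 2.
Hence c_{18} = -2·18 + 2 + (-2)·262144 = -524322.

-524322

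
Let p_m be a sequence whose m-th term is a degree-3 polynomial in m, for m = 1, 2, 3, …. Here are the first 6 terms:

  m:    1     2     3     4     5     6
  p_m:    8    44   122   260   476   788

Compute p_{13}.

7172

1st diffs: 36, 78, 138, 216, 312.
2nd diffs: 42, 60, 78, 96.
3rd diffs: 18, 18, 18 (constant).
So p_m = 3m^3 + 3m^2 + 6m - 4.
Evaluating at m = 13 gives p_{13} = 7172.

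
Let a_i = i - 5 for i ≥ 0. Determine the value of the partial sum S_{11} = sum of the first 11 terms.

Over i = 0..10: Σi = 55.
Total = (1)·55 + (-5)·11 = 0.

0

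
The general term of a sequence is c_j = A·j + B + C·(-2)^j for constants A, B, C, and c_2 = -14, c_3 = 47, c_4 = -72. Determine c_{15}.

163859

Write the equations: 2A + B + 4C = -14; 3A + B - 8C = 47; 4A + B + 16C = -72.
Subtracting the first from the second: A - 12C = 61.
Subtracting the second from the third: A + 24C = -119.
Solving: C = -5, A = 1, then B = 4.
Therefore c_{15} = 15 + 4 + (-5)·(-32768) = 163859.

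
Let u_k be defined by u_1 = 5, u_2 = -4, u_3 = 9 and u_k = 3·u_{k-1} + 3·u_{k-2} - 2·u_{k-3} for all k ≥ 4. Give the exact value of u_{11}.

103514

Applying the relation repeatedly:
u_4 = 5; u_5 = 50; u_6 = 147; u_7 = 581; u_8 = 2084; u_9 = 7701; u_{10} = 28193; u_{11} = 103514.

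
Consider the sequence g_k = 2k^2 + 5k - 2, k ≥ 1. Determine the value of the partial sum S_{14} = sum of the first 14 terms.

Over k = 1..14: Σk = 105, Σk² = 1015.
Total = (2)·1015 + (5)·105 + (-2)·14 = 2527.

2527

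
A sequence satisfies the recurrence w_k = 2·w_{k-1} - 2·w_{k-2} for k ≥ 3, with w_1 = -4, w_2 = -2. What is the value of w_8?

-48

Step forward from the initial values:
w_3 = 4, w_4 = 12, w_5 = 16, w_6 = 8, w_7 = -16, w_8 = -48.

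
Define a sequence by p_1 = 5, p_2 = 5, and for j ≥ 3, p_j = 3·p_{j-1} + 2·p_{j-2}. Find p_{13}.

Step forward from the initial values:
p_3 = 25; p_4 = 85; p_5 = 305; …; p_{10} = 174605; p_{11} = 621865; p_{12} = 2214805; p_{13} = 7888145.

7888145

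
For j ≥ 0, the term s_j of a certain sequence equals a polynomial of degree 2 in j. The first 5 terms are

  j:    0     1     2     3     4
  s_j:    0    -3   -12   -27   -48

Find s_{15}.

1st diffs: -3, -9, -15, -21.
2nd diffs: -6, -6, -6 (constant).
Newton forward-difference form: s_j = (-3)·C(j,1) + (-6)·C(j,2).
At j = 15: j = 15, so s_{15} = -45 - 630 = -675.

-675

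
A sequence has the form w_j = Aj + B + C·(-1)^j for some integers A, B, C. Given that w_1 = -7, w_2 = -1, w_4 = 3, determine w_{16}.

27

Plug in j = 1, 2, 4: A + B - C = -7; 2A + B + C = -1; 4A + B + C = 3.
Subtracting the first from the second: A + 2C = 6.
Subtracting the second from the third: 2A = 4.
Solving: C = 2, A = 2, then B = -7.
So w_j = 2·j + (-7) + 2·(-1)^j; at j=16 this is 27.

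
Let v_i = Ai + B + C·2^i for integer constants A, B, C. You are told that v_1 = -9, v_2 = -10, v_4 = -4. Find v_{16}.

65480

At i = 1, 2, 4: A + B + 2C = -9; 2A + B + 4C = -10; 4A + B + 16C = -4.
Subtracting the first from the second: A + 2C = -1.
Subtracting the second from the third: 2A + 12C = 6.
Solving: C = 1, A = -3, then B = -8.
So v_i = -3·i + (-8) + 1·2^i; at i=16 this is 65480.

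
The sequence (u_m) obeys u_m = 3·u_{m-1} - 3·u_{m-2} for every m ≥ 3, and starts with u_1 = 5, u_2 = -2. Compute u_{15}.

-15309

Compute successive terms:
u_3 = -21;  u_4 = -57;  u_5 = -108;  …;  u_{12} = 4131;  u_{13} = 3645;  u_{14} = -1458;  u_{15} = -15309.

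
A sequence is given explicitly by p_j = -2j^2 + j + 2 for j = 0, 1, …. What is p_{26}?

-1324

p_{26} = -2·26^2 + 1·26 + 2 = -1324.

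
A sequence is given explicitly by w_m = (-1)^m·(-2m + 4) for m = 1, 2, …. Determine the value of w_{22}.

-40

(-1)^22 = 1; -2m + 4 at m=22 is -40; so w_{22} = -40.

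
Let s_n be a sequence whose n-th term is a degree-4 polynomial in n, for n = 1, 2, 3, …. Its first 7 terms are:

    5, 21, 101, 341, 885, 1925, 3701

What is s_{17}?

1st diffs: 16, 80, 240, 544, 1040, 1776.
2nd diffs: 64, 160, 304, 496, 736.
3rd diffs: 96, 144, 192, 240.
4th diffs: 48, 48, 48 (constant).
Newton forward-difference form: s_n = 5 + 16·C(n-1,1) + 64·C(n-1,2) + 96·C(n-1,3) + 48·C(n-1,4).
At n = 17: n-1 = 16, so s_{17} = 5 + 256 + 7680 + 53760 + 87360 = 149061.

149061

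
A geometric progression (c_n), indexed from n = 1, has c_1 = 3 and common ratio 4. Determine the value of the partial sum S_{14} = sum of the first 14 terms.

268435455

c_n = 3·4^(n-1).
S = 3·(4^14 - 1)/(4 - 1) = 3·(268435456 - 1)/(3) = 268435455.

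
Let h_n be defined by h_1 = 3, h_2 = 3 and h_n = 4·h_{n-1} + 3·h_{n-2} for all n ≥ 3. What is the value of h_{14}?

438161187

Iterate the recurrence:
h_3 = 21  h_4 = 93  h_5 = 435  …  h_{11} = 4369845  h_{12} = 20301213  h_{13} = 94314387  h_{14} = 438161187.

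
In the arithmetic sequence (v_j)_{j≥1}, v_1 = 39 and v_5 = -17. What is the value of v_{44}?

Common difference d = (-17 - 39) / (5 - 1) = -14.
v_j = 39 + (j - 1)·(-14).
v_{44} = 39 + 43·(-14) = -563.

-563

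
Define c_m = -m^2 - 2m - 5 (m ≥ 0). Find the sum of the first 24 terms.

-4996

Over m = 0..23: Σm = 276, Σm² = 4324.
Total = (-1)·4324 + (-2)·276 + (-5)·24 = -4996.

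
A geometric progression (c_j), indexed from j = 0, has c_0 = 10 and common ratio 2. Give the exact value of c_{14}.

163840

c_j = 10·2^(j-0).
c_{14} = 10·2^14 = 163840.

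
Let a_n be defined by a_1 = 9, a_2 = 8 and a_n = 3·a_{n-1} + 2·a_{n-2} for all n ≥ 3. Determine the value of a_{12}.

Step forward from the initial values:
a_3 = 42  a_4 = 142  a_5 = 510  a_6 = 1814  a_7 = 6462  a_8 = 23014  a_9 = 81966  a_{10} = 291926  a_{11} = 1039710  a_{12} = 3702982.

3702982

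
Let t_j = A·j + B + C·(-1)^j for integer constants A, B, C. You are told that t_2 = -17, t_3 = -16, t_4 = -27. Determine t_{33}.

-166

The three given values yield: 2A + B + C = -17; 3A + B - C = -16; 4A + B + C = -27.
Subtracting the first from the second: A - 2C = 1.
Subtracting the second from the third: A + 2C = -11.
Solving: C = -3, A = -5, then B = -4.
Therefore t_{33} = -165 + (-4) + (-3)·(-1) = -166.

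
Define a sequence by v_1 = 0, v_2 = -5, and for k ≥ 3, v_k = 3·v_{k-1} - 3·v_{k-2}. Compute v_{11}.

1215

Compute successive terms:
v_3 = -15;  v_4 = -30;  v_5 = -45;  v_6 = -45;  v_7 = 0;  v_8 = 135;  v_9 = 405;  v_{10} = 810;  v_{11} = 1215.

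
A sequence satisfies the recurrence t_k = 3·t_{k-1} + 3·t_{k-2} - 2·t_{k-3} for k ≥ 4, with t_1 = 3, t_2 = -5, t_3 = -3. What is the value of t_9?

t_4 = -30  t_5 = -89  t_6 = -351  t_7 = -1260  t_8 = -4655  t_9 = -17043.

-17043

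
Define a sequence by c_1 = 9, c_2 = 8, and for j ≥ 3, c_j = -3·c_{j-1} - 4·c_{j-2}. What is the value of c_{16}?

c_3 = -60  c_4 = 148  c_5 = -204  …  c_{13} = -72396  c_{14} = 77588  c_{15} = 56820  c_{16} = -480812.

-480812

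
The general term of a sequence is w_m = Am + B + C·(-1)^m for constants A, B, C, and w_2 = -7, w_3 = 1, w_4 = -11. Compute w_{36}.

The three given values yield: 2A + B + C = -7; 3A + B - C = 1; 4A + B + C = -11.
Subtracting the first from the second: A - 2C = 8.
Subtracting the second from the third: A + 2C = -12.
Solving: C = -5, A = -2, then B = 2.
So w_m = -2·m + 2 + (-5)·(-1)^m; at m=36 this is -75.

-75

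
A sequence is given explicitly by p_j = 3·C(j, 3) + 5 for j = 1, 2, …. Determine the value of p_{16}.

C(16, 3) = 560, so p_{16} = 1685.

1685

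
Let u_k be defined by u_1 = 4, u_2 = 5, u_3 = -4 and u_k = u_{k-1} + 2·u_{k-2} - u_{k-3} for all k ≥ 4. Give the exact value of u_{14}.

-1087

Compute successive terms:
u_4 = 2;  u_5 = -11;  u_6 = -3;  …;  u_{11} = -214;  u_{12} = -321;  u_{13} = -659;  u_{14} = -1087.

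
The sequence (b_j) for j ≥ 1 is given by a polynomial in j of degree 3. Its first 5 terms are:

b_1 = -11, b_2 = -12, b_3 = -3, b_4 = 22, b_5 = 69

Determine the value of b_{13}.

1st diffs: -1, 9, 25, 47.
2nd diffs: 10, 16, 22.
3rd diffs: 6, 6 (constant).
So b_j = j^3 - j^2 - 5j - 6.
Evaluating at j = 13 gives b_{13} = 1957.

1957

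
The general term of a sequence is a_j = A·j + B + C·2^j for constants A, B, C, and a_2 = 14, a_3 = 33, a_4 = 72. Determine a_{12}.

20464

Plug in j = 2, 3, 4: 2A + B + 4C = 14; 3A + B + 8C = 33; 4A + B + 16C = 72.
Subtracting the first from the second: A + 4C = 19.
Subtracting the second from the third: A + 8C = 39.
Solving: C = 5, A = -1, then B = -4.
Therefore a_{12} = -12 + (-4) + 5·4096 = 20464.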